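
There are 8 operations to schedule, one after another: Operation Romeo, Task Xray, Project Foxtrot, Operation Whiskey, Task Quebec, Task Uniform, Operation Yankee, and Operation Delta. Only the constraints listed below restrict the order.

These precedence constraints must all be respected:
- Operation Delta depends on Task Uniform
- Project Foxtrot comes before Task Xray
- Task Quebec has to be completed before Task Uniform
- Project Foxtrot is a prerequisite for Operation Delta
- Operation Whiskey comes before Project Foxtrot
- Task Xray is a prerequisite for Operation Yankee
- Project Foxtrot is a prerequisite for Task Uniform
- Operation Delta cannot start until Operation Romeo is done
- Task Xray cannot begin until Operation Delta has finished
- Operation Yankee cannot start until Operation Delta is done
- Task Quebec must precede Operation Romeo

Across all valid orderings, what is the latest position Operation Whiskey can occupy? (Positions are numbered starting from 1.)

3

The operations that are forced after Operation Whiskey, directly or by a chain of constraints, are Task Xray, Project Foxtrot, Task Uniform, Operation Yankee, Operation Delta. That's 5 operations.
With 5 mandatory successors out of 8 operations total, the latest slot for Operation Whiskey is 8−5 = 3, and it's reachable by doing all non-successors before Operation Whiskey.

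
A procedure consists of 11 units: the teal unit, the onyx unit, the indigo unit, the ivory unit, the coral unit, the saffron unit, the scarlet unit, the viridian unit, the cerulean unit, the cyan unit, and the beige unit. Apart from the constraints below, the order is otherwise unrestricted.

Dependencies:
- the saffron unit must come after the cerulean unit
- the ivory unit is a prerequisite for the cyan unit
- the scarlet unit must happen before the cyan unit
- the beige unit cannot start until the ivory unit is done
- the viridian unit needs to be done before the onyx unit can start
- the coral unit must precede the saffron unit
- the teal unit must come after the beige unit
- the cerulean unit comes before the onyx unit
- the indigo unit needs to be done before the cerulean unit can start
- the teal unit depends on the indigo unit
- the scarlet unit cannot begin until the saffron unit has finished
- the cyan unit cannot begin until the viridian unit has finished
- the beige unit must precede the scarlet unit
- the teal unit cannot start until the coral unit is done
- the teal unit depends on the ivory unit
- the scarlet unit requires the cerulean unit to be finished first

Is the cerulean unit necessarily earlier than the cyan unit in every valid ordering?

Yes

Tracing the constraints gives a chain: the cerulean unit → the scarlet unit → the cyan unit.
That forces the cerulean unit before the cyan unit in every valid schedule.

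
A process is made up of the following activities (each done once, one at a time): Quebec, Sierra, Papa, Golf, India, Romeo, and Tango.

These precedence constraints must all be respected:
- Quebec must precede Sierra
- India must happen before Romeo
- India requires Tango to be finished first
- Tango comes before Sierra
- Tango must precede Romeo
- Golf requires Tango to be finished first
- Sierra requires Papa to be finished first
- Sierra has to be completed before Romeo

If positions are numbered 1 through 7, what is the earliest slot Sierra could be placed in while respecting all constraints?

4

Every activity that must precede Sierra has to come before it. Tracing all chains that end at Sierra, those activities are: Quebec, Papa, Tango — 3 in total.
So at minimum 3 activities come before Sierra, putting Sierra no earlier than position 4. That position is achievable by scheduling exactly those predecessors first.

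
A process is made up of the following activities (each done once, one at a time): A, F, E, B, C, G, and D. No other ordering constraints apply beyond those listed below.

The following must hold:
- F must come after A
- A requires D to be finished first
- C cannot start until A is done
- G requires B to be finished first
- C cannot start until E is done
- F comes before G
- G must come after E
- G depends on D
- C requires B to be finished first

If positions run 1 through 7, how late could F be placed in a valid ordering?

6

The only activity forced after F (directly or by a chain) is G.
With 1 mandatory successor out of 7 activities total, the latest slot for F is 7−1 = 6, and it's reachable by doing all non-successors before F.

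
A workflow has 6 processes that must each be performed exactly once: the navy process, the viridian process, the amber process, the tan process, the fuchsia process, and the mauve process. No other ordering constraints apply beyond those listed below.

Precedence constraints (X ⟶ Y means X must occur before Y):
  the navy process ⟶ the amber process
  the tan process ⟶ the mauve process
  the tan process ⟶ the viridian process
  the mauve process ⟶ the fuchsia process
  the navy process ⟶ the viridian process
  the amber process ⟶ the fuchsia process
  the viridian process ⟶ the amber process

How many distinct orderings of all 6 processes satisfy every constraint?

7

2 processes have no prerequisites (the navy process, the tan process), so any of them could come first.
Systematically extending each partial ordering one process at a time and counting, there are 7 complete orderings.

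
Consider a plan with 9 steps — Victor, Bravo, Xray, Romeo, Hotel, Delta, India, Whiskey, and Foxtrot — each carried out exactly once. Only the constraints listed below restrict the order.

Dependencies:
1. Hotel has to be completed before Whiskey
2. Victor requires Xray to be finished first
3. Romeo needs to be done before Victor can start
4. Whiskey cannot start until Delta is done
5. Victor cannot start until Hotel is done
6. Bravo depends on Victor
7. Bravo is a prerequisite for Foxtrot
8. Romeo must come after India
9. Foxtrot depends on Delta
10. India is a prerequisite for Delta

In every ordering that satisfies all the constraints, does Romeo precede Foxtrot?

Following the dependencies: Romeo → Victor → Bravo → Foxtrot.
So Romeo must precede Foxtrot in any valid ordering.

Yes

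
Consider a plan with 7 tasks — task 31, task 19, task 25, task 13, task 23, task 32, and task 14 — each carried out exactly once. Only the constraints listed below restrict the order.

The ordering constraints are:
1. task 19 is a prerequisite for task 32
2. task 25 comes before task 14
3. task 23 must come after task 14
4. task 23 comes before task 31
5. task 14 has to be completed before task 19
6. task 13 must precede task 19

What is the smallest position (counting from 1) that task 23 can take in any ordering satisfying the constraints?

The tasks that are forced before task 23, directly or transitively, are task 25, task 14. That's 2 tasks.
So at minimum 2 tasks come before task 23, putting task 23 no earlier than position 3. That position is achievable by scheduling exactly those predecessors first.

3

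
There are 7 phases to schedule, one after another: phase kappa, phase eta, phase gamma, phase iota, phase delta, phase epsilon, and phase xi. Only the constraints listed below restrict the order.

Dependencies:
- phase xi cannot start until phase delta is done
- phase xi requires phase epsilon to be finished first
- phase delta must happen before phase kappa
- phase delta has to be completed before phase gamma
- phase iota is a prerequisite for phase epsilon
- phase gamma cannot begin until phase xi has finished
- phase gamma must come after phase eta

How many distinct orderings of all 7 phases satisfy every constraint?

3 phases have no prerequisites (phase eta, phase iota, phase delta), so any of them could come first.
Systematically extending each partial ordering one phase at a time and counting, there are 69 complete orderings.

69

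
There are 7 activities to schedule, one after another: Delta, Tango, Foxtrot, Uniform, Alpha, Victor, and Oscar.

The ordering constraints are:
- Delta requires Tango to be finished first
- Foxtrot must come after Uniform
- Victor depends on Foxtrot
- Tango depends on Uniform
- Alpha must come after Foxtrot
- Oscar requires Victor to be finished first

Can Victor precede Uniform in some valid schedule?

The constraints give a chain Uniform → Foxtrot → Victor, which forces Uniform before Victor.
Hence Victor can never be scheduled before Uniform.

No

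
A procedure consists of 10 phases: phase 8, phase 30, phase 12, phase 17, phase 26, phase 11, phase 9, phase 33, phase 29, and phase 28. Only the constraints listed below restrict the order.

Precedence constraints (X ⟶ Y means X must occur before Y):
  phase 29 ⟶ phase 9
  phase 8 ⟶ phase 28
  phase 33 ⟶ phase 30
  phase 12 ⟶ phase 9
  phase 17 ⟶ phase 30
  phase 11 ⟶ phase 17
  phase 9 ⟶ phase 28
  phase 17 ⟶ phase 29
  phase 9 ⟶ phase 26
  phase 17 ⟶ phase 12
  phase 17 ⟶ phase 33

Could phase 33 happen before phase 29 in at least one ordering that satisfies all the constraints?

Yes

No chain of constraints runs from phase 29 to phase 33, so phase 29 is not required to come first.
So a valid ordering placing phase 33 earlier than phase 29 exists.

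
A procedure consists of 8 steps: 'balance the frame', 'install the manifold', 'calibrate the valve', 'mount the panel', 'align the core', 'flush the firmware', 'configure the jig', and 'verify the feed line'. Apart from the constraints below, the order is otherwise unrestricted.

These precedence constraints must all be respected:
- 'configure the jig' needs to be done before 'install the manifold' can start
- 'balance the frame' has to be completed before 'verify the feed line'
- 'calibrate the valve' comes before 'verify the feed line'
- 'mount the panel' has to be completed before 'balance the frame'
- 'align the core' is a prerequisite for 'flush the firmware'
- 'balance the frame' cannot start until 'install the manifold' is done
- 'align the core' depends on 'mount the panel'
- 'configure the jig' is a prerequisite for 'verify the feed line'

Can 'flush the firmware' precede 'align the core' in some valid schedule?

There is a dependency chain 'align the core' → 'flush the firmware', so 'flush the firmware' always comes after 'align the core'.
So no valid ordering can have 'flush the firmware' before 'align the core'.

No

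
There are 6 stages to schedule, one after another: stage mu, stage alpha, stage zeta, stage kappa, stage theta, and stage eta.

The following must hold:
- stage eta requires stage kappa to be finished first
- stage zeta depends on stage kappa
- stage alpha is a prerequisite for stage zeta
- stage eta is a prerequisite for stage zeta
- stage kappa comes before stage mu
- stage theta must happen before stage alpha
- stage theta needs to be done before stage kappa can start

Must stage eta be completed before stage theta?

No

In fact the dependencies run the other way: stage theta → stage kappa → stage eta.
So stage eta never precedes stage theta.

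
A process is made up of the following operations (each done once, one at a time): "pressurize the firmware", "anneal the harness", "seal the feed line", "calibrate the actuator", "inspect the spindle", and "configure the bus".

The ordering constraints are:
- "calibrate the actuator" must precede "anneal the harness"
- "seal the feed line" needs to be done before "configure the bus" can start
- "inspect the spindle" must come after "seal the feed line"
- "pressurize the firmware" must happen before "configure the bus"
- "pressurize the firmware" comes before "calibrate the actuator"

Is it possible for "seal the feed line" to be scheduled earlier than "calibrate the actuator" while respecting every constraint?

Nothing in the constraints forces "calibrate the actuator" before "seal the feed line" — there is no chain from "calibrate the actuator" to "seal the feed line".
So a valid ordering placing "seal the feed line" earlier than "calibrate the actuator" exists.

Yes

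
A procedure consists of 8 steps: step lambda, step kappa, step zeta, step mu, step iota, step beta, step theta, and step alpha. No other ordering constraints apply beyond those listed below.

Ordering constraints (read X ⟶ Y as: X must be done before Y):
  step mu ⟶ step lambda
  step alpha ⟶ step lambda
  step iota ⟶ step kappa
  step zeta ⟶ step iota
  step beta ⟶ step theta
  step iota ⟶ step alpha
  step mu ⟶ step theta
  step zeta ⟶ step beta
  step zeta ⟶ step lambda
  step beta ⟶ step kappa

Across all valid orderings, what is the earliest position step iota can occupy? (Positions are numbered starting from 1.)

Working backwards through the constraints from step iota, its only required predecessor is step zeta.
So at minimum 1 step comes before step iota, putting step iota no earlier than position 2. That position is achievable by scheduling exactly that predecessor first.

2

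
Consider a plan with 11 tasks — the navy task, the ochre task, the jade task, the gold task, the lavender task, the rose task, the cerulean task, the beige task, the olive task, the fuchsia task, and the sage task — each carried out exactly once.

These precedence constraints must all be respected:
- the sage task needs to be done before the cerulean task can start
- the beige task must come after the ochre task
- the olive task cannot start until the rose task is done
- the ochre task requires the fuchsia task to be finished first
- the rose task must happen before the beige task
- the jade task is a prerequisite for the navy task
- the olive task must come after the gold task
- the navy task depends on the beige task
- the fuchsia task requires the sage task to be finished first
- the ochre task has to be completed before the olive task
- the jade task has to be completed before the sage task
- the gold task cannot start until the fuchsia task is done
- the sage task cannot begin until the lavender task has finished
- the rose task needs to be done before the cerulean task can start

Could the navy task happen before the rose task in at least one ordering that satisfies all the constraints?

Following the rose task → the beige task → the navy task, the rose task must precede the navy task in every valid ordering.
Hence the navy task can never be scheduled before the rose task.

No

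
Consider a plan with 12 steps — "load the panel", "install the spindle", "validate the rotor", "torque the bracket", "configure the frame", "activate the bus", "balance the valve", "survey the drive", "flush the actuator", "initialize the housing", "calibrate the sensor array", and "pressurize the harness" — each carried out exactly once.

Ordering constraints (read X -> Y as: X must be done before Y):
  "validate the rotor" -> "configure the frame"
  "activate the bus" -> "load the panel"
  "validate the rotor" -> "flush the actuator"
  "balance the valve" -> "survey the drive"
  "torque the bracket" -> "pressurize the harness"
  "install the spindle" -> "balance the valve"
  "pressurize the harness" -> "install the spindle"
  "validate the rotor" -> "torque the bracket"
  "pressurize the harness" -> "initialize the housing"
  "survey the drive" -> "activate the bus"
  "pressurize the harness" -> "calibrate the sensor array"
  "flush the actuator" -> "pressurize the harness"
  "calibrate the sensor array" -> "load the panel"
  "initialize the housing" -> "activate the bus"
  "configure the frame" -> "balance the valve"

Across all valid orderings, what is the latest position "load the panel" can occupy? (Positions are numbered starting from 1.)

Nothing depends on "load the panel", so it can be the final step, position 12.

12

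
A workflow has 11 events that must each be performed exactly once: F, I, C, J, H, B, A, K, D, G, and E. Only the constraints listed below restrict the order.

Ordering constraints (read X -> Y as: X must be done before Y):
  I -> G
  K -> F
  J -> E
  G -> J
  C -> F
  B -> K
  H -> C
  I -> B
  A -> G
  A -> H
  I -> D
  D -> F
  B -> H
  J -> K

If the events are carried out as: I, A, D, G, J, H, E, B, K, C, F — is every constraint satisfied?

In the proposed order, H appears before B.
But one of the constraints requires B before H, so this ordering violates it.

No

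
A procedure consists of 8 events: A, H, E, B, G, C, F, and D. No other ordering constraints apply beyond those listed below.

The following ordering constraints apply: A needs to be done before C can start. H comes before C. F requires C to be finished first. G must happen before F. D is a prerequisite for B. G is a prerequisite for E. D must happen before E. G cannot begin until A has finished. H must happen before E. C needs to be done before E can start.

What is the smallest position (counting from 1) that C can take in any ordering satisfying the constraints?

Working backwards through the constraints from C, its full set of required predecessors is A, H — 2 of them.
With 2 mandatory predecessors, the earliest C can sit is position 2+1 = 3, and placing just those 2 first achieves it.

3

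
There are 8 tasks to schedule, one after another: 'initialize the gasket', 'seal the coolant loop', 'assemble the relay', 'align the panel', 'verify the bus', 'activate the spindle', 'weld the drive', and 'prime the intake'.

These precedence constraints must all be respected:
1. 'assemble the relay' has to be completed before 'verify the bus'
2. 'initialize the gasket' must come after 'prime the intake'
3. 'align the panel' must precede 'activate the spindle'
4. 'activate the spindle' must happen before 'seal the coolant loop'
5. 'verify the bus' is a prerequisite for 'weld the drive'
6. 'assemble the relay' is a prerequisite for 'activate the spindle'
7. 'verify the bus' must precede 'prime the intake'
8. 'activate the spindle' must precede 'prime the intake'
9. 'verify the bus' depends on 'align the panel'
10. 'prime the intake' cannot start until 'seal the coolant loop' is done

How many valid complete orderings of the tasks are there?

2 tasks have no prerequisites ('assemble the relay', 'align the panel'), so any of them could come first.
Enumerating by repeatedly choosing an available task (one whose prerequisites are all placed) gives 24 distinct complete orderings.

24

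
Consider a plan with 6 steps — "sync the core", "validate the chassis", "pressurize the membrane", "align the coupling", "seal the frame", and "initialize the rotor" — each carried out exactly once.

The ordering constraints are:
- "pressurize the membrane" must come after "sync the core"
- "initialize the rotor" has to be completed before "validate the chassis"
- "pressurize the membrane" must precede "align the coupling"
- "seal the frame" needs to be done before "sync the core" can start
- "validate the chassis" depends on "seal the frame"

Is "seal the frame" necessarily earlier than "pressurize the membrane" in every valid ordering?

Tracing the constraints gives a chain: "seal the frame" → "sync the core" → "pressurize the membrane".
That forces "seal the frame" before "pressurize the membrane" in every valid schedule.

Yes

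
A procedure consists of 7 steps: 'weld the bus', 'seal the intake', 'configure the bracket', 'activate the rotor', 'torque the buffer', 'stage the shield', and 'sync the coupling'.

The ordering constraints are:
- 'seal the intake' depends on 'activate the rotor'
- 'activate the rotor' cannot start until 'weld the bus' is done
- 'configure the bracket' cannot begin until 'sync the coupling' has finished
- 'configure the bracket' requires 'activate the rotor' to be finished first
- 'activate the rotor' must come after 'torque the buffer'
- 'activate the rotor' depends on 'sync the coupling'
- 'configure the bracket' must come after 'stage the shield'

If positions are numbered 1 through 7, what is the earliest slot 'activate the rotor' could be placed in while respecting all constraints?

Every step that must precede 'activate the rotor' has to come before it. Tracing all chains that end at 'activate the rotor', those steps are: 'weld the bus', 'torque the buffer', 'sync the coupling' — 3 in total.
With 3 mandatory predecessors, the earliest 'activate the rotor' can sit is position 3+1 = 4, and placing just those 3 first achieves it.

4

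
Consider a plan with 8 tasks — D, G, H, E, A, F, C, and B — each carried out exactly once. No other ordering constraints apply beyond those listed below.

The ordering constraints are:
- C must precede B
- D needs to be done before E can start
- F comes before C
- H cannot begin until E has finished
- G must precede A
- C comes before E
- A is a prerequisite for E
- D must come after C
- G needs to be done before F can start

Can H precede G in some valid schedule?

There is a dependency chain G → A → E → H, so H always comes after G.
So no valid ordering can have H before G.

No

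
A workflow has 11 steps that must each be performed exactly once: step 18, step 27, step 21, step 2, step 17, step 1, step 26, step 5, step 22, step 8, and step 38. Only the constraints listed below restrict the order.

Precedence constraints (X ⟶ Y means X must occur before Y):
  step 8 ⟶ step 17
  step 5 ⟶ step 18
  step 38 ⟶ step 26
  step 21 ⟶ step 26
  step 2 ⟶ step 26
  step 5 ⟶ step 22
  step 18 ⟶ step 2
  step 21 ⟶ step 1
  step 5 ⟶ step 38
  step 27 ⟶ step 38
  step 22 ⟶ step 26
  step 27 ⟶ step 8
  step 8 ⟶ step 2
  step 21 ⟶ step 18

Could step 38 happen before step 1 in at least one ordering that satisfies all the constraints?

Yes

The constraints leave step 38 and step 1 unordered relative to each other; nothing requires step 1 earlier.
That means at least one valid schedule has step 38 before step 1.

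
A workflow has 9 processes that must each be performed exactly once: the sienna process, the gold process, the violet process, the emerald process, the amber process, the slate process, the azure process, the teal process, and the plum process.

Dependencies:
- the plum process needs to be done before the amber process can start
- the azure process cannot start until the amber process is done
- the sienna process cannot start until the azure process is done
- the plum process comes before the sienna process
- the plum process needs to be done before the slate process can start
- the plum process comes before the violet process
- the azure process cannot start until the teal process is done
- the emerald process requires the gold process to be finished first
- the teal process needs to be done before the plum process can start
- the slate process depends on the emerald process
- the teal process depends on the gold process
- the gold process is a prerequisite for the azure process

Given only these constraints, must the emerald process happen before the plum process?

The emerald process and the plum process are not related by any chain of constraints.
There exist valid orderings with the plum process before the emerald process, so the emerald process is not required to come first.

No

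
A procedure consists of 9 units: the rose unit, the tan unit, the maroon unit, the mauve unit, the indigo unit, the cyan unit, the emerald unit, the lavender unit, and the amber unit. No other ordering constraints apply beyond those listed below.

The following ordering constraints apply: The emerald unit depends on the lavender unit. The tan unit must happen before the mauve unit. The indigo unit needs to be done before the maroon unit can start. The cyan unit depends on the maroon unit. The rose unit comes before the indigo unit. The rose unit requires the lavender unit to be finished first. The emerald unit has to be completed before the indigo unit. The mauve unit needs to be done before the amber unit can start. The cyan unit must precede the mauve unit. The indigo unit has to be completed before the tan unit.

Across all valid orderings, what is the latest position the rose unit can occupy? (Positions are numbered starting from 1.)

Every unit that must follow the rose unit has to come after it. Tracing all chains starting from the rose unit, those units are: the tan unit, the maroon unit, the mauve unit, the indigo unit, the cyan unit, the amber unit — 6 in total.
So at least 6 units follow the rose unit, putting the rose unit no later than position 3. That position is achievable by scheduling everything else first.

3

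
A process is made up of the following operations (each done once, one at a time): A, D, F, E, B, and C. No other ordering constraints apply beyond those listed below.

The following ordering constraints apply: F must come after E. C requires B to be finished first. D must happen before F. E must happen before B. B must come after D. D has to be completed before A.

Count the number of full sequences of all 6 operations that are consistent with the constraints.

27

2 operations have no prerequisites (D, E), so any of them could come first.
Systematically extending each partial ordering one operation at a time and counting, there are 27 complete orderings.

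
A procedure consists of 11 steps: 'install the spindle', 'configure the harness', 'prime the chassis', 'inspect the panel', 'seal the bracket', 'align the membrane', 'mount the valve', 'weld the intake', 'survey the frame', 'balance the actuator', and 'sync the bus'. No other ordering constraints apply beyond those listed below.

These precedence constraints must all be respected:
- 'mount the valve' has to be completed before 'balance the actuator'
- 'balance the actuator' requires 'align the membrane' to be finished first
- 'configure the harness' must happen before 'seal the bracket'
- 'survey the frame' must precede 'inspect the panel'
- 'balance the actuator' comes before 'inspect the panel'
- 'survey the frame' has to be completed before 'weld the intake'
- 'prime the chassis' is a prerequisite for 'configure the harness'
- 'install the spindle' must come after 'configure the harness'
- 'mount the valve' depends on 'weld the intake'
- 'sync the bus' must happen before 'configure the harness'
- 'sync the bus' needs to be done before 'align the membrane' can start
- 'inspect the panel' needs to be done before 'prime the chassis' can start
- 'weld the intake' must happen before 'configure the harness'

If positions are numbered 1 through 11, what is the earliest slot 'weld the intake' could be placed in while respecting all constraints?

Working backwards through the constraints from 'weld the intake', its only required predecessor is 'survey the frame'.
So at minimum 1 step comes before 'weld the intake', putting 'weld the intake' no earlier than position 2. That position is achievable by scheduling exactly that predecessor first.

2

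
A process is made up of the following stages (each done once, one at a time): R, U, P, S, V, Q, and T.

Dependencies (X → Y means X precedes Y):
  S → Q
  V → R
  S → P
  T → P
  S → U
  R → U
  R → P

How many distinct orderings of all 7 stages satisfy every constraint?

123

The stages with no prerequisites are S, V, T; any of them can be placed first.
Systematically extending each partial ordering one stage at a time and counting, there are 123 complete orderings.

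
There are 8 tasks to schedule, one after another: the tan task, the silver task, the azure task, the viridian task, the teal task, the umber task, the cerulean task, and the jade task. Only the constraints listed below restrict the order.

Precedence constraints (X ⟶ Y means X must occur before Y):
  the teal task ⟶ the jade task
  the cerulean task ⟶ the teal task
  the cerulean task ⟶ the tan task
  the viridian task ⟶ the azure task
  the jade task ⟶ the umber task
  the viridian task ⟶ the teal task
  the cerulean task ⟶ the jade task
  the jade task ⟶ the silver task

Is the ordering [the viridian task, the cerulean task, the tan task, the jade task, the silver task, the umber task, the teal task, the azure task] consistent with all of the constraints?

The sequence places the jade task ahead of the teal task.
That contradicts the constraint that the teal task must precede the jade task.

No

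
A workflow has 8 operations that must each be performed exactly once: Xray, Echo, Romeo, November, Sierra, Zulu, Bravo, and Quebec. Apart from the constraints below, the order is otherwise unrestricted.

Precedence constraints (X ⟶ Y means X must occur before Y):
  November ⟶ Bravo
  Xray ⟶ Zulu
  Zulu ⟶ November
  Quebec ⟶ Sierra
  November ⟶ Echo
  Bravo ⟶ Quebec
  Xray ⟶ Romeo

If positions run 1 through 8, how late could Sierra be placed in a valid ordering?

8

Nothing depends on Sierra, so it can be the final operation, position 8.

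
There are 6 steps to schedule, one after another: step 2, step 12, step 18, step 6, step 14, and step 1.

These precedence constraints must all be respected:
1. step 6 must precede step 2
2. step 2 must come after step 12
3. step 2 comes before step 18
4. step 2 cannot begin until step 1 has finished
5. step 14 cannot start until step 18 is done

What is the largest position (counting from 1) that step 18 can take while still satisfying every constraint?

The only step forced after step 18 (directly or by a chain) is step 14.
So at least 1 step follows step 18, putting step 18 no later than position 5. That position is achievable by scheduling everything else first.

5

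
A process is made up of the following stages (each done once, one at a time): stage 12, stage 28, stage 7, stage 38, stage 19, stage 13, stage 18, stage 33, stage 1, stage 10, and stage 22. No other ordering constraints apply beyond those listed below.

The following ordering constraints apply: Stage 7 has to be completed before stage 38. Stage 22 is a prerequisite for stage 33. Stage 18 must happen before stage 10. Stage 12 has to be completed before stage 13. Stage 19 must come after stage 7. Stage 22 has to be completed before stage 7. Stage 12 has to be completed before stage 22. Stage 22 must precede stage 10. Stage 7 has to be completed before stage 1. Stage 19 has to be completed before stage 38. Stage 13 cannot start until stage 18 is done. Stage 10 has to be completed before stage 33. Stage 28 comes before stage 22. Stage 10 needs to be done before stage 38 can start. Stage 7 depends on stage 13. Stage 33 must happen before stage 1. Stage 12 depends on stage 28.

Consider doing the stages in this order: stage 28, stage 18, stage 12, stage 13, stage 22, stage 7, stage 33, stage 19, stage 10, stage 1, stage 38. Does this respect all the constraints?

No

In the proposed order, stage 33 appears before stage 10.
That contradicts the constraint that stage 10 must precede stage 33.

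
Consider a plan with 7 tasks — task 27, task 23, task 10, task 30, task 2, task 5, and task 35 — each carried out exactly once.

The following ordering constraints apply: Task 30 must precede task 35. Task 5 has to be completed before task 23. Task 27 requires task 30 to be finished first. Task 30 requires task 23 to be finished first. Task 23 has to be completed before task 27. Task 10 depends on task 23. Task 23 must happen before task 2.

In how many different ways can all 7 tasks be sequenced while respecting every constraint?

40

Task 5 is the only task with nothing required before it, so every ordering starts there.
Counting all ways to extend the partial order to a total order gives 40.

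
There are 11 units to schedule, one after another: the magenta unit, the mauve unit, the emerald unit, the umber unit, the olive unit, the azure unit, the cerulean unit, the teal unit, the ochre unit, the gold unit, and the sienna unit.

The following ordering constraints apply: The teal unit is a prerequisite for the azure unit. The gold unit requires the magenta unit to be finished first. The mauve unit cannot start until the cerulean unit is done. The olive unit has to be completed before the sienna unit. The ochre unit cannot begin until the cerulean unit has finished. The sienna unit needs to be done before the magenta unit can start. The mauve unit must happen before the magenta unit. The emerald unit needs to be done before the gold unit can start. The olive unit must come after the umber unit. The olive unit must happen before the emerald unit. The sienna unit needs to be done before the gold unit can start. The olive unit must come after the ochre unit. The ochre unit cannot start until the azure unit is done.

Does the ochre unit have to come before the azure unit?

There is a chain the azure unit → the ochre unit, which puts the azure unit before the ochre unit.
So the ochre unit never precedes the azure unit.

No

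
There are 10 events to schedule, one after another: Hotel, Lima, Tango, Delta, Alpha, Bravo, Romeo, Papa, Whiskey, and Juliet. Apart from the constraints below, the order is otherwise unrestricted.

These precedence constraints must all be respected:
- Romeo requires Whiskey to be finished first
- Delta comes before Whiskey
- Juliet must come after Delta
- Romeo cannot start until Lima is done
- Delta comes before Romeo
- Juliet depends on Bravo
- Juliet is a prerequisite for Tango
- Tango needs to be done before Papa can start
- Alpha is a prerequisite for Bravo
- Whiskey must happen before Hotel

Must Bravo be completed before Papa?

Following the dependencies: Bravo → Juliet → Tango → Papa.
That forces Bravo before Papa in every valid schedule.

Yes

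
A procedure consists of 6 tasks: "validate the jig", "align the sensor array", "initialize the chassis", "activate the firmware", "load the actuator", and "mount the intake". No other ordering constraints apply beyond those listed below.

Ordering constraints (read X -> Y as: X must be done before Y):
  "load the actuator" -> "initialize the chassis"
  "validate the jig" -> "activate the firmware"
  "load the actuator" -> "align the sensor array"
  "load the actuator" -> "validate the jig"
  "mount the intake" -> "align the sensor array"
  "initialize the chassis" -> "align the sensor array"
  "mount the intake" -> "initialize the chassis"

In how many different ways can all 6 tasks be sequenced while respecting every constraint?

16

2 tasks have no prerequisites ("load the actuator", "mount the intake"), so any of them could come first.
Enumerating by repeatedly choosing an available task (one whose prerequisites are all placed) gives 16 distinct complete orderings.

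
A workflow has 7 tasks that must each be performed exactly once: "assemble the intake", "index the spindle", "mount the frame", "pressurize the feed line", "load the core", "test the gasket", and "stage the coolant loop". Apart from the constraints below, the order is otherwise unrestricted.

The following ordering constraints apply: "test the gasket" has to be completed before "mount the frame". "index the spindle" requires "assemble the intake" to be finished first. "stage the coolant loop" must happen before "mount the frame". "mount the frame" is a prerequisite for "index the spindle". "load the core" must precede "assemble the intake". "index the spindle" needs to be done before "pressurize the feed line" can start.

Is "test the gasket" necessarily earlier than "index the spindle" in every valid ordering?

Yes

Chaining the stated constraints: "test the gasket" → "mount the frame" → "index the spindle".
Hence "test the gasket" necessarily comes before "index the spindle".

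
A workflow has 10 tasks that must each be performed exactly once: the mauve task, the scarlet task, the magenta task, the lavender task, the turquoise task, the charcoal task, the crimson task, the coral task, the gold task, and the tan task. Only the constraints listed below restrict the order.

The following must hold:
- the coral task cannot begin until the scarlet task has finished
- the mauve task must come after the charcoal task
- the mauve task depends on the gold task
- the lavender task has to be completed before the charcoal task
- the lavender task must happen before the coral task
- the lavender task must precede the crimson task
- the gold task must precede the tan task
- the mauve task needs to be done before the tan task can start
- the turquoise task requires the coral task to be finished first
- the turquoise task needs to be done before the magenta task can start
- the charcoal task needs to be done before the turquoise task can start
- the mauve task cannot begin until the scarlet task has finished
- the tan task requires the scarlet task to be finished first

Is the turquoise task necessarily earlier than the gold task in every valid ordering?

No chain of constraints connects the turquoise task to the gold task in either direction.
There exist valid orderings with the gold task before the turquoise task, so the turquoise task is not required to come first.

No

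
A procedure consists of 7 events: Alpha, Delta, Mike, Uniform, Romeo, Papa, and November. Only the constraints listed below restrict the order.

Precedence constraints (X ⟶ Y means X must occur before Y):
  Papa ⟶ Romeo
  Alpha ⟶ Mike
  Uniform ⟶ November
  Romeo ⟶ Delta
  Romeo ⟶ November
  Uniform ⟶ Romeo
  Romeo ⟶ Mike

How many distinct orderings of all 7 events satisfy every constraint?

The events with no prerequisites are Alpha, Uniform, Papa; any of them can be placed first.
Systematically extending each partial ordering one event at a time and counting, there are 60 complete orderings.

60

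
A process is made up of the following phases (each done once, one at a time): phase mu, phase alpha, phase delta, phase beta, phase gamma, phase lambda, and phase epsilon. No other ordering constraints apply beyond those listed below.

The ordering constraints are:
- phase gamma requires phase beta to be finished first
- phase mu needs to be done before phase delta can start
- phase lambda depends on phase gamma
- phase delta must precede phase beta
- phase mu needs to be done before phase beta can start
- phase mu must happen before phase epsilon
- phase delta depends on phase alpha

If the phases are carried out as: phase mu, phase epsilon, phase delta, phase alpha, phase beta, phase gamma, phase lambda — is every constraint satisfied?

Here phase alpha comes after phase delta.
Since phase alpha is required before phase delta, the ordering is invalid.

No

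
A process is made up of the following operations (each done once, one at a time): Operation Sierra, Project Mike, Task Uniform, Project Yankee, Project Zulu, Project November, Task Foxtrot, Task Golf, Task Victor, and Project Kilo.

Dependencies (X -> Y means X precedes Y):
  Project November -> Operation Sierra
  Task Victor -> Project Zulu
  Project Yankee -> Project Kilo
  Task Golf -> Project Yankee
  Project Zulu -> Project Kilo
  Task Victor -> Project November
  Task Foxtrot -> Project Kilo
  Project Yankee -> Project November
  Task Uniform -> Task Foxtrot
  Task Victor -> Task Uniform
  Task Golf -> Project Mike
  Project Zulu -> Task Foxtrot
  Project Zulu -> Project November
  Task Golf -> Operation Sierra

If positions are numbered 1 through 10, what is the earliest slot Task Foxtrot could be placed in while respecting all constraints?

Every operation that must precede Task Foxtrot has to come before it. Tracing all chains that end at Task Foxtrot, those operations are: Task Uniform, Project Zulu, Task Victor — 3 in total.
With 3 mandatory predecessors, the earliest Task Foxtrot can sit is position 3+1 = 4, and placing just those 3 first achieves it.

4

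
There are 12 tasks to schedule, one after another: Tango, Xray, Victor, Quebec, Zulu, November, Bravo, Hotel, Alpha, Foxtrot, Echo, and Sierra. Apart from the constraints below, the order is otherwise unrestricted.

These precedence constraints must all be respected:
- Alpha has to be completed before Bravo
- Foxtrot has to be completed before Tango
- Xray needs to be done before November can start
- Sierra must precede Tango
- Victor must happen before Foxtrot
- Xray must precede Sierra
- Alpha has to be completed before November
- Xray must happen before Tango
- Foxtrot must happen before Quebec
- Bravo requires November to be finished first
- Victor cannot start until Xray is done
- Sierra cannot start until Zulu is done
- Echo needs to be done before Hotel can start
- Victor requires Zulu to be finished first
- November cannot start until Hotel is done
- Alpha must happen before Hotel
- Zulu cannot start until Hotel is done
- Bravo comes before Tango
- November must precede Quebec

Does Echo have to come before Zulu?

There is a constraint chain Echo → Hotel → Zulu.
That forces Echo before Zulu in every valid schedule.

Yes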